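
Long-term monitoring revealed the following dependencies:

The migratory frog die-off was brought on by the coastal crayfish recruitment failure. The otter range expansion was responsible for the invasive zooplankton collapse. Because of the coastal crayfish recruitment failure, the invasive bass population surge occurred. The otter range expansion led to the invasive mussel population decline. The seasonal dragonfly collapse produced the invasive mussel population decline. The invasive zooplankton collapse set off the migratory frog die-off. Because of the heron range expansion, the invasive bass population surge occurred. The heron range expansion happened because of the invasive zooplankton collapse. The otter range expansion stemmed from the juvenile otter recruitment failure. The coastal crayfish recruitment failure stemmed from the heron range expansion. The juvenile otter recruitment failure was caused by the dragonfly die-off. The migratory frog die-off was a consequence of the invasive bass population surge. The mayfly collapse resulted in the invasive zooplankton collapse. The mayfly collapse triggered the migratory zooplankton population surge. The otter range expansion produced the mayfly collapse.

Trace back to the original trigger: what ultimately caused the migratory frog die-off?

Tracing upstream from the migratory frog die-off: the migratory frog die-off ← the invasive zooplankton collapse ← the otter range expansion ← the juvenile otter recruitment failure ← the dragonfly die-off.
The dragonfly die-off has no stated cause, so it is the root.

the dragonfly die-off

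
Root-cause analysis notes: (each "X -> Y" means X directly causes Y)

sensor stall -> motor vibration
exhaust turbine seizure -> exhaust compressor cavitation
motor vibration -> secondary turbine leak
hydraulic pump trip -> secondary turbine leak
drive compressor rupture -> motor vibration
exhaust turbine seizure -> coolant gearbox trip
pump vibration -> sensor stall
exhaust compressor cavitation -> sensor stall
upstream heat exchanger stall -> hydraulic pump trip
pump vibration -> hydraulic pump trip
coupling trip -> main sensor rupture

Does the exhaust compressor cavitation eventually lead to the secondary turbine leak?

Yes

There is a causal chain: the exhaust compressor cavitation → the sensor stall → the motor vibration → the secondary turbine leak.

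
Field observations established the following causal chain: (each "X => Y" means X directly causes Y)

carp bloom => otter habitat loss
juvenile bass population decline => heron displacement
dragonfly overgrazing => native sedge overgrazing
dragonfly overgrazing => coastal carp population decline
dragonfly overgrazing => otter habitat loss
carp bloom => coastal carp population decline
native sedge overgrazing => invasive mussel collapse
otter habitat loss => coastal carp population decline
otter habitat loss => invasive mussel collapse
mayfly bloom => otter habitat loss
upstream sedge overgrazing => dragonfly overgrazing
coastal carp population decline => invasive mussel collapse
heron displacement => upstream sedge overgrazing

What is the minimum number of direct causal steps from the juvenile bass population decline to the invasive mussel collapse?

5

Shortest chain: the juvenile bass population decline → the heron displacement → the upstream sedge overgrazing → the dragonfly overgrazing → the native sedge overgrazing → the invasive mussel collapse.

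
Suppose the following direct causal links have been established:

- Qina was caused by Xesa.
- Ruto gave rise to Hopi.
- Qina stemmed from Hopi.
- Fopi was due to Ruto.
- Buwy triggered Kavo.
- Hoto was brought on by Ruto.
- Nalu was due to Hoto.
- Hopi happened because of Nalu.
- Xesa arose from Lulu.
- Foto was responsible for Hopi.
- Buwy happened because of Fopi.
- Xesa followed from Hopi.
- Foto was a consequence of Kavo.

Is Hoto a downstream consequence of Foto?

Foto leads to Hopi, Xesa, Qina; Hoto is not among them.

No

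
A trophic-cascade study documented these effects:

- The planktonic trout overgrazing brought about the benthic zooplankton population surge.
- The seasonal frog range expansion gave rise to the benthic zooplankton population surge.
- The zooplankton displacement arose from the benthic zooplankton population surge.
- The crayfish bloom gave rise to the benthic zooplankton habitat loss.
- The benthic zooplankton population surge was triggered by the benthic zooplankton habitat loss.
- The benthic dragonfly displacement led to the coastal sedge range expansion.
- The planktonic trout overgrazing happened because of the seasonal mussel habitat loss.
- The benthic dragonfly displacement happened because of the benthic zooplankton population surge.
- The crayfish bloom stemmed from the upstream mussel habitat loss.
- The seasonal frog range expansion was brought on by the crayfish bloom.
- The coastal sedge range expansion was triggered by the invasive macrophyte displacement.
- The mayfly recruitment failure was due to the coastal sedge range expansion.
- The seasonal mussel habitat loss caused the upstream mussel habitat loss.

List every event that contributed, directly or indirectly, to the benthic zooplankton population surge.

Immediate causes of the benthic zooplankton population surge: the planktonic trout overgrazing, the seasonal frog range expansion, the benthic zooplankton habitat loss.
Further upstream: the seasonal mussel habitat loss, the upstream mussel habitat loss, the crayfish bloom.

the benthic zooplankton habitat loss, the crayfish bloom, the planktonic trout overgrazing, the seasonal frog range expansion, the seasonal mussel habitat loss, the upstream mussel habitat loss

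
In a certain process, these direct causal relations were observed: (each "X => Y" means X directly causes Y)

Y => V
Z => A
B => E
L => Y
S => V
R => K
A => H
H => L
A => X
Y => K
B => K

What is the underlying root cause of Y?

Tracing upstream from Y: Y ← L ← H ← A ← Z.
Z has no stated cause, so it is the root.

Z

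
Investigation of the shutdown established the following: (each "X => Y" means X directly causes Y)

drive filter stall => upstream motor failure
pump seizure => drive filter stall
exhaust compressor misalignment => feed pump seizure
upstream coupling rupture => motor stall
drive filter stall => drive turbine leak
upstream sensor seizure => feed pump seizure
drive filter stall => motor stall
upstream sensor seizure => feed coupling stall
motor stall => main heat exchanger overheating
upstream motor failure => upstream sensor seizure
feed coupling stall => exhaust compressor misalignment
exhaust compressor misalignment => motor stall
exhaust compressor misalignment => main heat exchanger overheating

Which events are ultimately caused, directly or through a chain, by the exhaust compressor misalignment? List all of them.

Direct effects: the motor stall, the main heat exchanger overheating, the feed pump seizure.
Not reachable from it: the pump seizure, the drive filter stall, the drive turbine leak, the upstream motor failure, the upstream sensor seizure, the feed coupling stall, the upstream coupling rupture.

the feed pump seizure, the main heat exchanger overheating, the motor stall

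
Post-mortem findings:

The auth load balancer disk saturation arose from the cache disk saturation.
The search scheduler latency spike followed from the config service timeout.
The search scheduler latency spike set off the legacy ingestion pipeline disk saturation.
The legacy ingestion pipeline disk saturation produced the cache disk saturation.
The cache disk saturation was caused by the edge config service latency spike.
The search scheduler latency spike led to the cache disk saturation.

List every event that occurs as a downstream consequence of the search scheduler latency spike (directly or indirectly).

Direct effects: the legacy ingestion pipeline disk saturation, the cache disk saturation.
2 steps out: the auth load balancer disk saturation.
Not reachable from it: the config service timeout, the edge config service latency spike.

the auth load balancer disk saturation, the cache disk saturation, the legacy ingestion pipeline disk saturation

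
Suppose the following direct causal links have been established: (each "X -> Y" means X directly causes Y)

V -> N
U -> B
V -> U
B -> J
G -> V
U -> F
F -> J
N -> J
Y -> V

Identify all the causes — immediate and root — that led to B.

Immediate cause of B: U.
Further upstream: G, V, Y.

G, U, V, Y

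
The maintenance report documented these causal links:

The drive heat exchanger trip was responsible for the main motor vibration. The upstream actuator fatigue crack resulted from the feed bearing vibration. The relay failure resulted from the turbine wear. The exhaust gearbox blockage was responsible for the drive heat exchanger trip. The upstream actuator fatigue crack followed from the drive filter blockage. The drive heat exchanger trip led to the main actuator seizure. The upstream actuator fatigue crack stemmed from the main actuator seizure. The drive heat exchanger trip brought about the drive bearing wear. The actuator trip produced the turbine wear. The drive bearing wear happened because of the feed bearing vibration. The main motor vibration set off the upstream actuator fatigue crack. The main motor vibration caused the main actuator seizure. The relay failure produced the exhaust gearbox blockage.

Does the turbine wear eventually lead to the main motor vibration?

Yes

There is a causal chain: the turbine wear → the relay failure → the exhaust gearbox blockage → the drive heat exchanger trip → the main motor vibration.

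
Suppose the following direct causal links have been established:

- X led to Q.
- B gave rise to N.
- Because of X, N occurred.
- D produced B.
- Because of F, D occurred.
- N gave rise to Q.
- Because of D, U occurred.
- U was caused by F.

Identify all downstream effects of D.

B, N, Q, U

Direct effects: U, B.
2 steps out: N.
3 steps out: Q.
Not reachable from it: X, F.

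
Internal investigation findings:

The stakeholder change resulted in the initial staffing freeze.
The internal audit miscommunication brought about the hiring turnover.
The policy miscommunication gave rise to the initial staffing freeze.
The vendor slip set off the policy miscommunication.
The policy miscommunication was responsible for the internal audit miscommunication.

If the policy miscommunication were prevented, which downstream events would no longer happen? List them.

Downstream of the policy miscommunication: the internal audit miscommunication, the initial staffing freeze, the hiring turnover.
Of those, still caused via another path: the initial staffing freeze.
The remainder have no surviving cause.

the hiring turnover, the internal audit miscommunication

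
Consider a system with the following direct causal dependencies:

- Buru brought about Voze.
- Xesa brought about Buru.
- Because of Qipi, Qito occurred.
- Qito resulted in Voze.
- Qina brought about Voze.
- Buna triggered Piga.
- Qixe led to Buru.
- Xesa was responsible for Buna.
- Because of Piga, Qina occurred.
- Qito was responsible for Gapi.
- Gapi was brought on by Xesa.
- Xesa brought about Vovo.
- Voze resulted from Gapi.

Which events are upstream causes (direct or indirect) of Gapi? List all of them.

Qipi, Qito, Xesa

Immediate causes of Gapi: Xesa, Qito.
Further upstream: Qipi.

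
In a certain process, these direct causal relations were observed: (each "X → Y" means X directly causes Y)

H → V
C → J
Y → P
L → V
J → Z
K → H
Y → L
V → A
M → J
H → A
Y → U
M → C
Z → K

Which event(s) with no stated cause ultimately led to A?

Tracing upstream from A: A ← V ← L ← Y.
A separate upstream branch: A ← H ← K ← Z ← J ← M.
Each of those chain origins has no stated cause.

M, Y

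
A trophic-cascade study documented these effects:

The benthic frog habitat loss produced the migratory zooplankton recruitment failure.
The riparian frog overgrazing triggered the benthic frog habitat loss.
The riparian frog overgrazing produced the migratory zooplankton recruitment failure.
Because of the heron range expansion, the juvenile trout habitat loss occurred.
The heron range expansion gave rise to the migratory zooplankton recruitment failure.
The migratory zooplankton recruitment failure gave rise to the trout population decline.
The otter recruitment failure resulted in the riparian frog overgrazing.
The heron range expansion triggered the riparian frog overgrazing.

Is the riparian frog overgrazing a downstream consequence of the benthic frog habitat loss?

No

The benthic frog habitat loss leads to the migratory zooplankton recruitment failure, the trout population decline; the riparian frog overgrazing is not among them.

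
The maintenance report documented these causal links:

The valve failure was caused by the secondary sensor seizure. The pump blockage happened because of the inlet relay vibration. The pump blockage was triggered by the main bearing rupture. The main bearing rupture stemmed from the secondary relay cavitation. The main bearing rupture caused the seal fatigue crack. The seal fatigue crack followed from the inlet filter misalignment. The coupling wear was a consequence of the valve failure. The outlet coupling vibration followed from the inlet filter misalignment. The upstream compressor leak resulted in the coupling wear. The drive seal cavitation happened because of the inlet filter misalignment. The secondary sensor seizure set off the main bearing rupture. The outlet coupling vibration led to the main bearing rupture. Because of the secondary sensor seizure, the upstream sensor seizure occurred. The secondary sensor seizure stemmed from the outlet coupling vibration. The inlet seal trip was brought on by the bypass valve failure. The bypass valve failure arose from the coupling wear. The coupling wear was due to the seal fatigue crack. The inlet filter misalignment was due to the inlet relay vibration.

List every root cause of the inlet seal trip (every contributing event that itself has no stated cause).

Tracing upstream from the inlet seal trip: the inlet seal trip ← the bypass valve failure ← the coupling wear ← the seal fatigue crack ← the inlet filter misalignment ← the inlet relay vibration.
A separate upstream branch: the inlet seal trip ← the bypass valve failure ← the coupling wear ← the upstream compressor leak.
A separate upstream branch: the inlet seal trip ← the bypass valve failure ← the coupling wear ← the seal fatigue crack ← the main bearing rupture ← the secondary relay cavitation.
Each of those chain origins has no stated cause.

the inlet relay vibration, the secondary relay cavitation, the upstream compressor leak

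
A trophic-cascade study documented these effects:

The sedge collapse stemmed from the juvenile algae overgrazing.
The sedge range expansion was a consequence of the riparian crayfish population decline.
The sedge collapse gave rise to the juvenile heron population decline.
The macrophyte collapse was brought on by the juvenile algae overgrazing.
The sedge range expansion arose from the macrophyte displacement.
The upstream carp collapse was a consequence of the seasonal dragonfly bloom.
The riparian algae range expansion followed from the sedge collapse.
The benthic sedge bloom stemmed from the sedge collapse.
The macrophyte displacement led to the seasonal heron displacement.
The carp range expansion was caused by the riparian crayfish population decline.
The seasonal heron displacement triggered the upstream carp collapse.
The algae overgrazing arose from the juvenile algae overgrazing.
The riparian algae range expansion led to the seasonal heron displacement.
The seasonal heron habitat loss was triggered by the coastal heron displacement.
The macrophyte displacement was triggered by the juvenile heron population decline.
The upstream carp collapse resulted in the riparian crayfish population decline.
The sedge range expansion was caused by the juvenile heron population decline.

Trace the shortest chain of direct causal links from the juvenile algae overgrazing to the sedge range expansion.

the juvenile algae overgrazing → the sedge collapse → the juvenile heron population decline → the sedge range expansion

the juvenile algae overgrazing → the sedge collapse
the sedge collapse → the juvenile heron population decline
the juvenile heron population decline → the sedge range expansion
Length: 3 steps.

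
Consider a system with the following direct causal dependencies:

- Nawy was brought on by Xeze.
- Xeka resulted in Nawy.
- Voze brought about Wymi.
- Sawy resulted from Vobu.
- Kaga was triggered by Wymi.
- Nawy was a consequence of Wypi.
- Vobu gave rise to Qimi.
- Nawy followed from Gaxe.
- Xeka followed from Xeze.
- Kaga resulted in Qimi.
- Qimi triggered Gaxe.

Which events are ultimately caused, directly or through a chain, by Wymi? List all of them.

Gaxe, Kaga, Nawy, Qimi

Direct effects: Kaga.
2 steps out: Qimi.
3 steps out: Gaxe.
4 steps out: Nawy.
Not reachable from it: Vobu, Voze, Xeze, Xeka, Wypi, Sawy.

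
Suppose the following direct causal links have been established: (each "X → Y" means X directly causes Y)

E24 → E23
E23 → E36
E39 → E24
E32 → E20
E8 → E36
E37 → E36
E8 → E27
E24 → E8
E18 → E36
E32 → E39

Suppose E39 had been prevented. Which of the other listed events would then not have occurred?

E23, E24, E27, E8

Downstream of E39: E24, E8, E23, E27, E36.
Of those, still caused via another path: E36.
The remainder have no surviving cause.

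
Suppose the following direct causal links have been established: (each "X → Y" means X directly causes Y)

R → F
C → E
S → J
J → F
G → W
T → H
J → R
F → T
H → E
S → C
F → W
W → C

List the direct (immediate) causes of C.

Upstream contributors include J, R, F, G, but only S, W feed directly into C.

S, W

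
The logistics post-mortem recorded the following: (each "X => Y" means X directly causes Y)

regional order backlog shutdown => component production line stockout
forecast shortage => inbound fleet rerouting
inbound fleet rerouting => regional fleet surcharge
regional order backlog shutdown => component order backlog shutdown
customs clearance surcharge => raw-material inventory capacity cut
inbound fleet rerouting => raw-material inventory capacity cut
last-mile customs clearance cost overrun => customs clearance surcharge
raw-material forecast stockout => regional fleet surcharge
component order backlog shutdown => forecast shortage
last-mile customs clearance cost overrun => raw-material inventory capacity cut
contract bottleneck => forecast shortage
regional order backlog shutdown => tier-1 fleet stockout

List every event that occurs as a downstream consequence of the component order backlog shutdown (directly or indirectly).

Direct effects: the forecast shortage.
2 steps out: the inbound fleet rerouting.
3 steps out: the regional fleet surcharge, the raw-material inventory capacity cut.
Not reachable from it: the regional order backlog shutdown, the component production line stockout, the contract bottleneck, the tier-1 fleet stockout, the raw-material forecast stockout, the last-mile customs clearance cost overrun, the customs clearance surcharge.

the forecast shortage, the inbound fleet rerouting, the raw-material inventory capacity cut, the regional fleet surcharge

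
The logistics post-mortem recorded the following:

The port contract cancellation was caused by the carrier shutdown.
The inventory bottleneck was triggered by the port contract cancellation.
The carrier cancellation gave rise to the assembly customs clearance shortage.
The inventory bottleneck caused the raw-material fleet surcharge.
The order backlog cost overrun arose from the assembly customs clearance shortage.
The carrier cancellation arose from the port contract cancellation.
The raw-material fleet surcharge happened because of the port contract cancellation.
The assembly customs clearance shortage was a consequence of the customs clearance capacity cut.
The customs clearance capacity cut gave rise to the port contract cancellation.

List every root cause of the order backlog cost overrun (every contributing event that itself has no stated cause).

Tracing upstream from the order backlog cost overrun: the order backlog cost overrun ← the assembly customs clearance shortage ← the customs clearance capacity cut.
A separate upstream branch: the order backlog cost overrun ← the assembly customs clearance shortage ← the carrier cancellation ← the port contract cancellation ← the carrier shutdown.
Each of those chain origins has no stated cause.

the carrier shutdown, the customs clearance capacity cut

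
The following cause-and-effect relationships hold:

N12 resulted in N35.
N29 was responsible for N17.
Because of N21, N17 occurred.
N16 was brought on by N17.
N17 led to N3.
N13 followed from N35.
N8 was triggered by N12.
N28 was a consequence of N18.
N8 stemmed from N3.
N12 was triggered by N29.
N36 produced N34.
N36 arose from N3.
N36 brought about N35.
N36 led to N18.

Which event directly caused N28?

Upstream contributors include N29, N17, N3, N36, N21, but only N18 feeds directly into N28.

N18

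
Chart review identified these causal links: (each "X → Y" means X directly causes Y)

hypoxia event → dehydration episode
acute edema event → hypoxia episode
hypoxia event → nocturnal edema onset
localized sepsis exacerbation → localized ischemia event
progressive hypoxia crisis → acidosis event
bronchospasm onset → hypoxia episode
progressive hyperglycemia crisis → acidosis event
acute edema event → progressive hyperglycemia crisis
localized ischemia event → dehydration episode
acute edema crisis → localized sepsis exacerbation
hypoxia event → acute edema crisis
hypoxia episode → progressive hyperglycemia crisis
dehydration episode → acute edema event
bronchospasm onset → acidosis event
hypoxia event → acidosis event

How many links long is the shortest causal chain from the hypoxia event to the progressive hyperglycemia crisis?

Shortest chain: the hypoxia event → the dehydration episode → the acute edema event → the progressive hyperglycemia crisis.

3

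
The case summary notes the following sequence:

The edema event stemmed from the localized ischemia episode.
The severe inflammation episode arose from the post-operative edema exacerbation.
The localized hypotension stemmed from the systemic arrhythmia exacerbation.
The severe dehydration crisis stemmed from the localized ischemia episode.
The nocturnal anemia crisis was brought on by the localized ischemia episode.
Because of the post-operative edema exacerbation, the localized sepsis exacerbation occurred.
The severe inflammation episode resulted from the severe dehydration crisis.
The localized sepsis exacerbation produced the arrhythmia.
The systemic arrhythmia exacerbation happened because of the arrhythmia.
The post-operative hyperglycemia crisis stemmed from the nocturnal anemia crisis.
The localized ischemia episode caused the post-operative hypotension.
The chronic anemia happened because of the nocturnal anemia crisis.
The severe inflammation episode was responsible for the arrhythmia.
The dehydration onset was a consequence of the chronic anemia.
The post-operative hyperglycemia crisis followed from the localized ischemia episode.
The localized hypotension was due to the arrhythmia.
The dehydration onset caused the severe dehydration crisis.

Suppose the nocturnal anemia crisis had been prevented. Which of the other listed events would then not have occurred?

the chronic anemia, the dehydration onset

Downstream of the nocturnal anemia crisis: the chronic anemia, the dehydration onset, the post-operative hyperglycemia crisis, the severe dehydration crisis, the severe inflammation episode, the arrhythmia, the systemic arrhythmia exacerbation, the localized hypotension.
Of those, still caused via another path: the post-operative hyperglycemia crisis, the severe dehydration crisis, the severe inflammation episode, the arrhythmia, the systemic arrhythmia exacerbation, the localized hypotension.
The remainder have no surviving cause.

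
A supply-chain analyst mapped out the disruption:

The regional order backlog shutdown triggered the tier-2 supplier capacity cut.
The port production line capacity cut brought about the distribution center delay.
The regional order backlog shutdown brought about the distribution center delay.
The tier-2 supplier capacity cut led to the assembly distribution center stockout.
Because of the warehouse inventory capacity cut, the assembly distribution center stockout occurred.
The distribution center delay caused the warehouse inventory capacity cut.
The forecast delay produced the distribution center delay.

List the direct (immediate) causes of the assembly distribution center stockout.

Upstream contributors include the forecast delay, the regional order backlog shutdown, the port production line capacity cut, the distribution center delay, but only the tier-2 supplier capacity cut, the warehouse inventory capacity cut feed directly into the assembly distribution center stockout.

the tier-2 supplier capacity cut, the warehouse inventory capacity cut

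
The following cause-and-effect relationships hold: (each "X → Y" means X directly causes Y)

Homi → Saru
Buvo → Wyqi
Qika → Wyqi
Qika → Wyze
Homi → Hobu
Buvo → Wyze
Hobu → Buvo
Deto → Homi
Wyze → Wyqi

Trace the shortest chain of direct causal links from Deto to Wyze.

Deto → Homi
Homi → Hobu
Hobu → Buvo
Buvo → Wyze
Length: 4 steps.

Deto → Homi → Hobu → Buvo → Wyze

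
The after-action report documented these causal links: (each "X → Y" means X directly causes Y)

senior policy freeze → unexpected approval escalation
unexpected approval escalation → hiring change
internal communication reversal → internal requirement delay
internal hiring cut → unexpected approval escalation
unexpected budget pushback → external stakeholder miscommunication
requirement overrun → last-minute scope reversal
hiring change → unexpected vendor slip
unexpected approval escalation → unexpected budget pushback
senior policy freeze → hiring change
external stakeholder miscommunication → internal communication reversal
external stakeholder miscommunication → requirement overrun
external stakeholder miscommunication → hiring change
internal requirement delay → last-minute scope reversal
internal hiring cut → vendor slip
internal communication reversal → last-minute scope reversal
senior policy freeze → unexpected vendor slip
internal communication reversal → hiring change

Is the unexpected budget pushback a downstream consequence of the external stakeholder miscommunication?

The external stakeholder miscommunication leads to the internal communication reversal, the requirement overrun, the hiring change, the internal requirement delay, the unexpected vendor slip, the last-minute scope reversal; the unexpected budget pushback is not among them.

No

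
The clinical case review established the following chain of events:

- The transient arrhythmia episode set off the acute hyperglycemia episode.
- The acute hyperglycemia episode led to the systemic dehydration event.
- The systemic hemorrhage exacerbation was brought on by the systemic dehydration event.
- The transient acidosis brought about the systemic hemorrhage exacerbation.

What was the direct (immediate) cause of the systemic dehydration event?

Upstream contributors include the transient arrhythmia episode, but only the acute hyperglycemia episode feeds directly into the systemic dehydration event.

the acute hyperglycemia episode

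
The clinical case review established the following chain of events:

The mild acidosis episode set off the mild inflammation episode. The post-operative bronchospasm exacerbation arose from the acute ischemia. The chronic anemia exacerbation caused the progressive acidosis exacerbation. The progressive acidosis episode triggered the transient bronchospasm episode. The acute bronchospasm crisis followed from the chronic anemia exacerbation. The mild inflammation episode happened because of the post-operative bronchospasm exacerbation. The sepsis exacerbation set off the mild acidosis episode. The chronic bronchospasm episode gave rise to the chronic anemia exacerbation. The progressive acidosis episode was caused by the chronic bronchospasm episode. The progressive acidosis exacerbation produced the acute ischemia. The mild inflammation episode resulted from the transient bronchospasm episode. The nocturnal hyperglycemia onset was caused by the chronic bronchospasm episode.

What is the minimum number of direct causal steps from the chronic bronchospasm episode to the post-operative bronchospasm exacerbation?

Shortest chain: the chronic bronchospasm episode → the chronic anemia exacerbation → the progressive acidosis exacerbation → the acute ischemia → the post-operative bronchospasm exacerbation.

4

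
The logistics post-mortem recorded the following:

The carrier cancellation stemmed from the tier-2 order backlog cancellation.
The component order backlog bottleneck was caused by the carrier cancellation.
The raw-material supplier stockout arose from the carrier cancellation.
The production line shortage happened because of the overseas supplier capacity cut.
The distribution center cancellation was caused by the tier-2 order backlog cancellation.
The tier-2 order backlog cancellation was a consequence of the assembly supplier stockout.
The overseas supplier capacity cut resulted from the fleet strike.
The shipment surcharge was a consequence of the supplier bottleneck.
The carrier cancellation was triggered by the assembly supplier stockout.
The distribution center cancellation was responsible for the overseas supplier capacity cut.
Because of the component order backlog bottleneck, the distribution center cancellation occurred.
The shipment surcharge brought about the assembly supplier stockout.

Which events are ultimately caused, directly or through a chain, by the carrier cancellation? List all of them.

Direct effects: the raw-material supplier stockout, the component order backlog bottleneck.
2 steps out: the distribution center cancellation.
3 steps out: the overseas supplier capacity cut.
4 steps out: the production line shortage.
Not reachable from it: the supplier bottleneck, the shipment surcharge, the assembly supplier stockout, the tier-2 order backlog cancellation, the fleet strike.

the component order backlog bottleneck, the distribution center cancellation, the overseas supplier capacity cut, the production line shortage, the raw-material supplier stockout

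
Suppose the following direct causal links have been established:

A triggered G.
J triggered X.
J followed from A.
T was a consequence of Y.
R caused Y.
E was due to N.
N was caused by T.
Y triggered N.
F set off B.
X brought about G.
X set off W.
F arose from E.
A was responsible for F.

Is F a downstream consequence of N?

Yes

There is a causal chain: N → E → F.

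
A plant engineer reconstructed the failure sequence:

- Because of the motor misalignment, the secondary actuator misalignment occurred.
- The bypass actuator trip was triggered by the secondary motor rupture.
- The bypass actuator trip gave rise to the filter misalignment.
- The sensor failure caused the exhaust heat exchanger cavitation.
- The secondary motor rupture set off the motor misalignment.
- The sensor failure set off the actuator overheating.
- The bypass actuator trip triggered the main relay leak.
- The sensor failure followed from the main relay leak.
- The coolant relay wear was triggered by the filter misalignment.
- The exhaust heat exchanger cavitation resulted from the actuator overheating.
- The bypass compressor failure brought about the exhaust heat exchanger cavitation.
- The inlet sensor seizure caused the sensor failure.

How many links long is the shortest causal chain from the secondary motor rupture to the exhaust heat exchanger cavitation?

4

Shortest chain: the secondary motor rupture → the bypass actuator trip → the main relay leak → the sensor failure → the exhaust heat exchanger cavitation.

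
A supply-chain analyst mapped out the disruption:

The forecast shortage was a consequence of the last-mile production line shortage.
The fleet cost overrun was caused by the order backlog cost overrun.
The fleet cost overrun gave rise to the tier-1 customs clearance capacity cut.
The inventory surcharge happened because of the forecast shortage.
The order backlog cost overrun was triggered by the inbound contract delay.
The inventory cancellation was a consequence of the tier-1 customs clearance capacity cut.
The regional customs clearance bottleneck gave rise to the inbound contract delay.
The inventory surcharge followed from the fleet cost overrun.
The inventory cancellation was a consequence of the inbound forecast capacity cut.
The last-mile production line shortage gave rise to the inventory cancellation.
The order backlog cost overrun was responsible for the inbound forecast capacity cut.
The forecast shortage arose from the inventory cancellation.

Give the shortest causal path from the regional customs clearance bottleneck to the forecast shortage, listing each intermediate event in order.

the regional customs clearance bottleneck → the inbound contract delay → the order backlog cost overrun → the inbound forecast capacity cut → the inventory cancellation → the forecast shortage

the regional customs clearance bottleneck → the inbound contract delay
the inbound contract delay → the order backlog cost overrun
the order backlog cost overrun → the inbound forecast capacity cut
the inbound forecast capacity cut → the inventory cancellation
the inventory cancellation → the forecast shortage
Length: 5 steps.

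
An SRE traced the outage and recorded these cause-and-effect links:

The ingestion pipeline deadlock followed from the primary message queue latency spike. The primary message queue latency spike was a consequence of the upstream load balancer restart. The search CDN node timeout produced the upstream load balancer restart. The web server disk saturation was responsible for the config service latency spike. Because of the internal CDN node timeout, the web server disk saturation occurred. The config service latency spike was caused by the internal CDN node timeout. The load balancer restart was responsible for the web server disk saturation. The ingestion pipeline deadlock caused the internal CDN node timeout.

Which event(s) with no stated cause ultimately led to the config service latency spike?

the load balancer restart, the search CDN node timeout

Tracing upstream from the config service latency spike: the config service latency spike ← the internal CDN node timeout ← the ingestion pipeline deadlock ← the primary message queue latency spike ← the upstream load balancer restart ← the search CDN node timeout.
A separate upstream branch: the config service latency spike ← the web server disk saturation ← the load balancer restart.
Each of those chain origins has no stated cause.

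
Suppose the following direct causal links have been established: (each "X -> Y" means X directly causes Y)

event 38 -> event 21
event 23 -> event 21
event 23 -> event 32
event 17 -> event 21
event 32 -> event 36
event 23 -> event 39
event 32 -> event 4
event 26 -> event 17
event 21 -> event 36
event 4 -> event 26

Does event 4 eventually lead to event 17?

There is a causal chain: event 4 → event 26 → event 17.

Yes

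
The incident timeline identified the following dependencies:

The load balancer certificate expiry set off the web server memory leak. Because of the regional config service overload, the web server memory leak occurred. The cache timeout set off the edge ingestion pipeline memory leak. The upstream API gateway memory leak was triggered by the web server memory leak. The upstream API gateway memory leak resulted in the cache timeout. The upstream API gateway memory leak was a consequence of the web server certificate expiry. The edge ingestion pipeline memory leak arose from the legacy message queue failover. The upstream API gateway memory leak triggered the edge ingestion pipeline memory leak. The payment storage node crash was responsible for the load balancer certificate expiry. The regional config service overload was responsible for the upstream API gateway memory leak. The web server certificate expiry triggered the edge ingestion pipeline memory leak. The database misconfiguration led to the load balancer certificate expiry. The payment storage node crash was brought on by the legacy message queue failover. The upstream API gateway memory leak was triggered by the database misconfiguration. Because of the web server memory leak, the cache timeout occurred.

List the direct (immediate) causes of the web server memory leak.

the load balancer certificate expiry, the regional config service overload

Upstream contributors include the legacy message queue failover, the database misconfiguration, the payment storage node crash, but only the load balancer certificate expiry, the regional config service overload feed directly into the web server memory leak.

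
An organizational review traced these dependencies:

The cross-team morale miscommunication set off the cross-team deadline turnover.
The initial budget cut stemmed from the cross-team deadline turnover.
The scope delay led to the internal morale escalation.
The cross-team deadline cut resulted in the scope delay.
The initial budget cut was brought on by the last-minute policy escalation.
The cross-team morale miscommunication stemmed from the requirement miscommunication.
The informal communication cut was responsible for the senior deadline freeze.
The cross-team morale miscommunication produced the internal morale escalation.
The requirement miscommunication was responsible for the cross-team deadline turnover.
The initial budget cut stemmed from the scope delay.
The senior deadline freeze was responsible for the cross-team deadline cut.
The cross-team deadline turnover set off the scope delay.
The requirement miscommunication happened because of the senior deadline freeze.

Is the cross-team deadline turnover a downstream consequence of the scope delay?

No

The scope delay leads to the initial budget cut, the internal morale escalation; the cross-team deadline turnover is not among them.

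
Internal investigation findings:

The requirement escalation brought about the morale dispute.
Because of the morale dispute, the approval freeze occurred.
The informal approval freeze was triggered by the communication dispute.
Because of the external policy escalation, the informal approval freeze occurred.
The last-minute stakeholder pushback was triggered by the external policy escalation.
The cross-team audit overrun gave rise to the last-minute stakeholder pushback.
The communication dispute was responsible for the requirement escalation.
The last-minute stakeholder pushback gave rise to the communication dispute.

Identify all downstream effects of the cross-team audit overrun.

Direct effects: the last-minute stakeholder pushback.
2 steps out: the communication dispute.
3 steps out: the requirement escalation, the informal approval freeze.
4 steps out: the morale dispute.
5 steps out: the approval freeze.
Not reachable from it: the external policy escalation.

the approval freeze, the communication dispute, the informal approval freeze, the last-minute stakeholder pushback, the morale dispute, the requirement escalation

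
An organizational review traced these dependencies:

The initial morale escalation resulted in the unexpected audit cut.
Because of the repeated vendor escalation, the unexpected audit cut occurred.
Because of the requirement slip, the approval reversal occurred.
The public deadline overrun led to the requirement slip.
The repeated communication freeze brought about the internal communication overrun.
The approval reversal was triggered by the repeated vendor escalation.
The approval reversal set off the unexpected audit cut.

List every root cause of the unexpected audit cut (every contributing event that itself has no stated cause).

the initial morale escalation, the public deadline overrun, the repeated vendor escalation

Tracing upstream from the unexpected audit cut: the unexpected audit cut ← the initial morale escalation.
A separate upstream branch: the unexpected audit cut ← the approval reversal ← the requirement slip ← the public deadline overrun.
A separate upstream branch: the unexpected audit cut ← the repeated vendor escalation.
Each of those chain origins has no stated cause.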